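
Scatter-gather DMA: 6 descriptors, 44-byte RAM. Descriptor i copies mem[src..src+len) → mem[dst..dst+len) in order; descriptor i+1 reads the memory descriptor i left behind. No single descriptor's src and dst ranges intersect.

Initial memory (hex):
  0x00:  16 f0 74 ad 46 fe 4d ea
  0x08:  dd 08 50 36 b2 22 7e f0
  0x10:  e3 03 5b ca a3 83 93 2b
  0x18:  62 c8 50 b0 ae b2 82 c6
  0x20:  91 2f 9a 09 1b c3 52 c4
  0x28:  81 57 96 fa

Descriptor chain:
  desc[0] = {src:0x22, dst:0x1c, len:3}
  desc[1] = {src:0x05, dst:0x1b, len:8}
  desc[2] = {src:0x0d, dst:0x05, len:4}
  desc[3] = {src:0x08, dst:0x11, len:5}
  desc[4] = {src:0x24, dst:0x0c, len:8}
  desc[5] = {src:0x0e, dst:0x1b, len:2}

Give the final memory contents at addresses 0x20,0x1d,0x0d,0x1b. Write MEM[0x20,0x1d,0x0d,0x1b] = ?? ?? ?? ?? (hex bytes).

[0] 0x22->0x1c len=3 : 9a 09 1b
[1] 0x05->0x1b len=8 : fe 4d ea dd 08 50 36 b2
[2] 0x0d->0x05 len=4 : 22 7e f0 e3
[3] 0x08->0x11 len=5 : e3 08 50 36 b2
[4] 0x24->0x0c len=8 : 1b c3 52 c4 81 57 96 fa
[5] 0x0e->0x1b len=2 : 52 c4
query mem[0x20]=0x50, mem[0x1d]=0xea, mem[0x0d]=0xc3, mem[0x1b]=0x52

MEM[0x20,0x1d,0x0d,0x1b] = 50 ea c3 52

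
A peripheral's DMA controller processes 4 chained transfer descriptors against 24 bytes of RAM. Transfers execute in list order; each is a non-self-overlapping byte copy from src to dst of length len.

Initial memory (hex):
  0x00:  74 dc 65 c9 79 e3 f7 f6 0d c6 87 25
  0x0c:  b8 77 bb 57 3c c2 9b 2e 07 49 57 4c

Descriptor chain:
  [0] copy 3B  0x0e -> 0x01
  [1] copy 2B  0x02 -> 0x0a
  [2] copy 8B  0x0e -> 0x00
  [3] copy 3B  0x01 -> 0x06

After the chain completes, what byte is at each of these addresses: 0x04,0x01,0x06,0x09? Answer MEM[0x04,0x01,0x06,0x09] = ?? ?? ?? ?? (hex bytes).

MEM[0x04,0x01,0x06,0x09] = 9b 57 57 c6

[0] 0x0e->0x01 len=3 : bb 57 3c
[1] 0x02->0x0a len=2 : 57 3c
[2] 0x0e->0x00 len=8 : bb 57 3c c2 9b 2e 07 49
[3] 0x01->0x06 len=3 : 57 3c c2
query mem[0x04]=0x9b, mem[0x01]=0x57, mem[0x06]=0x57, mem[0x09]=0xc6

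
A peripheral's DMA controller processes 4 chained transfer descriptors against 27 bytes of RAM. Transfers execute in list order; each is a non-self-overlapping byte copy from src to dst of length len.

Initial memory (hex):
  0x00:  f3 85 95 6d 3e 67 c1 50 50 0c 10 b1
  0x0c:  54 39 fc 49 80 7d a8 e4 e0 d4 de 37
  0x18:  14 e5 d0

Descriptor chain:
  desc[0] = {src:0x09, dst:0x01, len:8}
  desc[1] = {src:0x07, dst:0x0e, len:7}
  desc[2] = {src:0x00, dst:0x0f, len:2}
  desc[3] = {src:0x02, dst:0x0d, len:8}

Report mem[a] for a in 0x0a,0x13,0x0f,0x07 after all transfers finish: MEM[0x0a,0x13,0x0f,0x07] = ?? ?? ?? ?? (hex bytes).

MEM[0x0a,0x13,0x0f,0x07] = 10 80 54 49

  after D0: wrote 8B at 0x01 = 0c10b15439fc4980
  after D1: wrote 7B at 0x0e = 49800c10b15439
  after D2: wrote 2B at 0x0f = f30c
  after D3: wrote 8B at 0x0d = 10b15439fc49800c
query mem[0x0a]=0x10, mem[0x13]=0x80, mem[0x0f]=0x54, mem[0x07]=0x49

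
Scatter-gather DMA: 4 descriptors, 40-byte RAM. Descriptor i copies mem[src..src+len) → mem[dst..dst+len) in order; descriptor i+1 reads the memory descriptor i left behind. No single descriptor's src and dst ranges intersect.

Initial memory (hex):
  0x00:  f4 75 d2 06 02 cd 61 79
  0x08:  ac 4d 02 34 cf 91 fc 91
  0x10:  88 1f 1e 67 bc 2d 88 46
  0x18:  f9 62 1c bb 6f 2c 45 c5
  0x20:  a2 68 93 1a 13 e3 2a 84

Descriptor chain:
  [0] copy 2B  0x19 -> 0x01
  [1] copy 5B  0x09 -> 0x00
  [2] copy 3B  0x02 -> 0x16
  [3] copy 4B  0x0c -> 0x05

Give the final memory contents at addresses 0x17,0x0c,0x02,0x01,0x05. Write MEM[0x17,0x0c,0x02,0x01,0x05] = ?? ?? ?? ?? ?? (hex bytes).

D0: mem[0x01..0x02] <- [62 1c]
D1: mem[0x00..0x04] <- [4d 02 34 cf 91]
D2: mem[0x16..0x18] <- [34 cf 91]
D3: mem[0x05..0x08] <- [cf 91 fc 91]
query mem[0x17]=0xcf, mem[0x0c]=0xcf, mem[0x02]=0x34, mem[0x01]=0x02, mem[0x05]=0xcf

MEM[0x17,0x0c,0x02,0x01,0x05] = cf cf 34 02 cf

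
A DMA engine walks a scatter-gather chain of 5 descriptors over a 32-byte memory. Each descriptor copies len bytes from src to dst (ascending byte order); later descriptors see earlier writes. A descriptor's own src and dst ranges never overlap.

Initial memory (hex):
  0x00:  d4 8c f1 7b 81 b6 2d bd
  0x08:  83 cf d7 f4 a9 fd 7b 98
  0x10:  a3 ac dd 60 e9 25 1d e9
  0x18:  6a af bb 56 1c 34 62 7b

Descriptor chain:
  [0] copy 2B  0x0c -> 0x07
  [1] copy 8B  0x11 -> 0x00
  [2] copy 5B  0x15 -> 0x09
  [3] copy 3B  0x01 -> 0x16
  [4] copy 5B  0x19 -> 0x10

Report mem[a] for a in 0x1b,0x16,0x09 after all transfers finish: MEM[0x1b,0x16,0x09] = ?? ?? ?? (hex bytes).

D0: mem[0x07..0x08] <- [a9 fd]
D1: mem[0x00..0x07] <- [ac dd 60 e9 25 1d e9 6a]
D2: mem[0x09..0x0d] <- [25 1d e9 6a af]
D3: mem[0x16..0x18] <- [dd 60 e9]
D4: mem[0x10..0x14] <- [af bb 56 1c 34]
query mem[0x1b]=0x56, mem[0x16]=0xdd, mem[0x09]=0x25

MEM[0x1b,0x16,0x09] = 56 dd 25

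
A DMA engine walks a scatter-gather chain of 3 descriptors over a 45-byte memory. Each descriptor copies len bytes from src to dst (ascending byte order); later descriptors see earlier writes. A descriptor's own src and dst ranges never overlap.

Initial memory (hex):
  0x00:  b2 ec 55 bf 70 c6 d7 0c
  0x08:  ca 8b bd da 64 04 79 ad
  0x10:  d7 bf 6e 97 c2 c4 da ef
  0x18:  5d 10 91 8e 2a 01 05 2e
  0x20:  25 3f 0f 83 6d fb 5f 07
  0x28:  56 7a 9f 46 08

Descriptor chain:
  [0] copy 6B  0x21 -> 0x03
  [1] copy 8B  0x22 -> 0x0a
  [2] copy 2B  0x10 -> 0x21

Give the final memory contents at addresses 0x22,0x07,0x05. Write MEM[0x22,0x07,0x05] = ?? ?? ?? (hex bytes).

MEM[0x22,0x07,0x05] = 7a fb 83

[0] 0x21->0x03 len=6 : 3f 0f 83 6d fb 5f
[1] 0x22->0x0a len=8 : 0f 83 6d fb 5f 07 56 7a
[2] 0x10->0x21 len=2 : 56 7a
query mem[0x22]=0x7a, mem[0x07]=0xfb, mem[0x05]=0x83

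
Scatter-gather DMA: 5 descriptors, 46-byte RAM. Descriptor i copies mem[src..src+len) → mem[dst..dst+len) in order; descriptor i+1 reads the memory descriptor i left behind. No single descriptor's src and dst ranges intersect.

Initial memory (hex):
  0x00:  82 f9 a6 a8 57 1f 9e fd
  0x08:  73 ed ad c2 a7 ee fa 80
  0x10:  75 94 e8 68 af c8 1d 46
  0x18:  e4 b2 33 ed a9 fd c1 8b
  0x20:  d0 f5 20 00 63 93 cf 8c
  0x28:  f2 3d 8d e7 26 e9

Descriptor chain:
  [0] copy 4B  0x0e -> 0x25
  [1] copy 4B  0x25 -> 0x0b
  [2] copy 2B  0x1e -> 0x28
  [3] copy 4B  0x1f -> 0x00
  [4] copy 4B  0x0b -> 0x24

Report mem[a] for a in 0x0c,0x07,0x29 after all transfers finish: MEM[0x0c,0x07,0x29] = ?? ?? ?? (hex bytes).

D0: mem[0x25..0x28] <- [fa 80 75 94]
D1: mem[0x0b..0x0e] <- [fa 80 75 94]
D2: mem[0x28..0x29] <- [c1 8b]
D3: mem[0x00..0x03] <- [8b d0 f5 20]
D4: mem[0x24..0x27] <- [fa 80 75 94]
query mem[0x0c]=0x80, mem[0x07]=0xfd, mem[0x29]=0x8b

MEM[0x0c,0x07,0x29] = 80 fd 8b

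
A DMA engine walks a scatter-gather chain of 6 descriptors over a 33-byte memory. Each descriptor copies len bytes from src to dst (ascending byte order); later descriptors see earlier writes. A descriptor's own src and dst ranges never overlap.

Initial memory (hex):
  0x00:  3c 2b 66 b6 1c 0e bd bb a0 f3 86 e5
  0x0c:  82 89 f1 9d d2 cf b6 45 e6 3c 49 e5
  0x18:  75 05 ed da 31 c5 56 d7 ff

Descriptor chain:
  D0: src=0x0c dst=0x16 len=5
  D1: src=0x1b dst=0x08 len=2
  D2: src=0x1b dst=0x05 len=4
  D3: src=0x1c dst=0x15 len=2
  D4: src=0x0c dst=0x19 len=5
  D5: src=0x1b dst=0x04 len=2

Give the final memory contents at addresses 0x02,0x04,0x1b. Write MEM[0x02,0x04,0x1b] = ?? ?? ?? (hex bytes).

MEM[0x02,0x04,0x1b] = 66 f1 f1

#0 dst[0x16+5] := {0x82,0x89,0xf1,0x9d,0xd2}
#1 dst[0x08+2] := {0xda,0x31}
#2 dst[0x05+4] := {0xda,0x31,0xc5,0x56}
#3 dst[0x15+2] := {0x31,0xc5}
#4 dst[0x19+5] := {0x82,0x89,0xf1,0x9d,0xd2}
#5 dst[0x04+2] := {0xf1,0x9d}
query mem[0x02]=0x66, mem[0x04]=0xf1, mem[0x1b]=0xf1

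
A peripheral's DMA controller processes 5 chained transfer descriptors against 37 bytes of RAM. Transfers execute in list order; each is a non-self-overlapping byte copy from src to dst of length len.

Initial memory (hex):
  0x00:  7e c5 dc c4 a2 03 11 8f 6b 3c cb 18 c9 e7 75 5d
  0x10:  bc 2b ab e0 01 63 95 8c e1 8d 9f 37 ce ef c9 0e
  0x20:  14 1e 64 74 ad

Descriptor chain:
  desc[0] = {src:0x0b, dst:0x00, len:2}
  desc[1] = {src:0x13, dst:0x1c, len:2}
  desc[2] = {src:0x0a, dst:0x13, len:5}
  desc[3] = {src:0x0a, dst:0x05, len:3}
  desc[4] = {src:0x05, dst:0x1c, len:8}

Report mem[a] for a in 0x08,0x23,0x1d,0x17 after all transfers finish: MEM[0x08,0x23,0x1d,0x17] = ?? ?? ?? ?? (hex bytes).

MEM[0x08,0x23,0x1d,0x17] = 6b c9 18 75

#0 dst[0x00+2] := {0x18,0xc9}
#1 dst[0x1c+2] := {0xe0,0x01}
#2 dst[0x13+5] := {0xcb,0x18,0xc9,0xe7,0x75}
#3 dst[0x05+3] := {0xcb,0x18,0xc9}
#4 dst[0x1c+8] := {0xcb,0x18,0xc9,0x6b,0x3c,0xcb,0x18,0xc9}
query mem[0x08]=0x6b, mem[0x23]=0xc9, mem[0x1d]=0x18, mem[0x17]=0x75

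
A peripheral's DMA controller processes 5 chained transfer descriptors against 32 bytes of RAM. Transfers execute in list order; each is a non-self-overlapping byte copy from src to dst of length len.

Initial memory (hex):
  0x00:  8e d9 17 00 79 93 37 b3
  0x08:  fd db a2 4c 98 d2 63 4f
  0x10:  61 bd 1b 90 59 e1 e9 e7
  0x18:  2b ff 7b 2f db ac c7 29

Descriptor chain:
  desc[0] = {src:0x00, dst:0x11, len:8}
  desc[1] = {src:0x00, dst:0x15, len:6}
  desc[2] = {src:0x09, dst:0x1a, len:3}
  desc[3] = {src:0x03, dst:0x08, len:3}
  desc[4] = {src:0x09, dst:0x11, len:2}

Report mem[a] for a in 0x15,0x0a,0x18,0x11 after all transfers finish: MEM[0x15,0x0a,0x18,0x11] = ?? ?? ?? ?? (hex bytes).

MEM[0x15,0x0a,0x18,0x11] = 8e 93 00 79

[0] 0x00->0x11 len=8 : 8e d9 17 00 79 93 37 b3
[1] 0x00->0x15 len=6 : 8e d9 17 00 79 93
[2] 0x09->0x1a len=3 : db a2 4c
[3] 0x03->0x08 len=3 : 00 79 93
[4] 0x09->0x11 len=2 : 79 93
query mem[0x15]=0x8e, mem[0x0a]=0x93, mem[0x18]=0x00, mem[0x11]=0x79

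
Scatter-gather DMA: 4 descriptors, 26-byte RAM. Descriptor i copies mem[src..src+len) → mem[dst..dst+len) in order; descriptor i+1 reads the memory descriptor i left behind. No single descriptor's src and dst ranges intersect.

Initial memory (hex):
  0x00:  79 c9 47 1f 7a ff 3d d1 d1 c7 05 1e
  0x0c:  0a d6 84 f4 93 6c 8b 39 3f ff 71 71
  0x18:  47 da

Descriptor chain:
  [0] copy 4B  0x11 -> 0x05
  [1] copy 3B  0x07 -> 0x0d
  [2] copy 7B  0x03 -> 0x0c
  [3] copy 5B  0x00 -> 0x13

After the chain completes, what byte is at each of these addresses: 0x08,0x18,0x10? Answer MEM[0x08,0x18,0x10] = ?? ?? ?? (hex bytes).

  after D0: wrote 4B at 0x05 = 6c8b393f
  after D1: wrote 3B at 0x0d = 393fc7
  after D2: wrote 7B at 0x0c = 1f7a6c8b393fc7
  after D3: wrote 5B at 0x13 = 79c9471f7a
query mem[0x08]=0x3f, mem[0x18]=0x47, mem[0x10]=0x39

MEM[0x08,0x18,0x10] = 3f 47 39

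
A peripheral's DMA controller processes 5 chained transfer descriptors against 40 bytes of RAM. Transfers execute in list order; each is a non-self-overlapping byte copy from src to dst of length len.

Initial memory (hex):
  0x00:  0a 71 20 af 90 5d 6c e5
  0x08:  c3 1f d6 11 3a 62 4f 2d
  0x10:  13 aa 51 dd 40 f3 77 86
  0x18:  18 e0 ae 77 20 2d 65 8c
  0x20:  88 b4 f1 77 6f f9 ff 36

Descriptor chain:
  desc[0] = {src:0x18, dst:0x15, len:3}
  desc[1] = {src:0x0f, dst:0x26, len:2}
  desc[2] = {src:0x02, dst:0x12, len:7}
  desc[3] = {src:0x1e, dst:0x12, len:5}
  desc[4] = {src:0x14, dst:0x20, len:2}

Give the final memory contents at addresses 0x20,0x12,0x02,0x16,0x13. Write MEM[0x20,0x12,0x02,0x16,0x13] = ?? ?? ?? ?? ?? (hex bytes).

  after D0: wrote 3B at 0x15 = 18e0ae
  after D1: wrote 2B at 0x26 = 2d13
  after D2: wrote 7B at 0x12 = 20af905d6ce5c3
  after D3: wrote 5B at 0x12 = 658c88b4f1
  after D4: wrote 2B at 0x20 = 88b4
query mem[0x20]=0x88, mem[0x12]=0x65, mem[0x02]=0x20, mem[0x16]=0xf1, mem[0x13]=0x8c

MEM[0x20,0x12,0x02,0x16,0x13] = 88 65 20 f1 8c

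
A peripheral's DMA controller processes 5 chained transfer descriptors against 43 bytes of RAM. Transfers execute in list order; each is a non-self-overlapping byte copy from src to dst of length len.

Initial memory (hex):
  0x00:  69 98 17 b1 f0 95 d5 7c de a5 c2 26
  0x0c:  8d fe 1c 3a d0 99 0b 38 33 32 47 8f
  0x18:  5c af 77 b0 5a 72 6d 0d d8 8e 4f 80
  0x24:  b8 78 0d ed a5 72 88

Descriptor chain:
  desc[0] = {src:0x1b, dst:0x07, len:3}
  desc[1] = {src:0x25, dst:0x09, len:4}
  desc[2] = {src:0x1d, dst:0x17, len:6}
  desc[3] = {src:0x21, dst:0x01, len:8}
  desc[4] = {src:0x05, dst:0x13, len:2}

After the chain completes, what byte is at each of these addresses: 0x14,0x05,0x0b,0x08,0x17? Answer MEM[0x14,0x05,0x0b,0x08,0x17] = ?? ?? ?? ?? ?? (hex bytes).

MEM[0x14,0x05,0x0b,0x08,0x17] = 0d 78 ed a5 72

[0] 0x1b->0x07 len=3 : b0 5a 72
[1] 0x25->0x09 len=4 : 78 0d ed a5
[2] 0x1d->0x17 len=6 : 72 6d 0d d8 8e 4f
[3] 0x21->0x01 len=8 : 8e 4f 80 b8 78 0d ed a5
[4] 0x05->0x13 len=2 : 78 0d
query mem[0x14]=0x0d, mem[0x05]=0x78, mem[0x0b]=0xed, mem[0x08]=0xa5, mem[0x17]=0x72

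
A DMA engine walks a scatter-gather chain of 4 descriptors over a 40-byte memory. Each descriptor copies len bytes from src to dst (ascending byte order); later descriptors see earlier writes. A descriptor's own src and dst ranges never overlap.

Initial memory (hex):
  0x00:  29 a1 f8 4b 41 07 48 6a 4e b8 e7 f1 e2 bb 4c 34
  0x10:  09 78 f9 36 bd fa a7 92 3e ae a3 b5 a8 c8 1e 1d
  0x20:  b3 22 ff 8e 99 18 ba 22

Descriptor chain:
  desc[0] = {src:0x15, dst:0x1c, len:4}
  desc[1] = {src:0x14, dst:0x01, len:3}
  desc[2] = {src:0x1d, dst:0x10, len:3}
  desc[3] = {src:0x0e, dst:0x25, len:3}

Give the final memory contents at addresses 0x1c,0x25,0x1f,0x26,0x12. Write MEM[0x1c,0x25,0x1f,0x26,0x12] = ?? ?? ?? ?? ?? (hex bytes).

[0] 0x15->0x1c len=4 : fa a7 92 3e
[1] 0x14->0x01 len=3 : bd fa a7
[2] 0x1d->0x10 len=3 : a7 92 3e
[3] 0x0e->0x25 len=3 : 4c 34 a7
query mem[0x1c]=0xfa, mem[0x25]=0x4c, mem[0x1f]=0x3e, mem[0x26]=0x34, mem[0x12]=0x3e

MEM[0x1c,0x25,0x1f,0x26,0x12] = fa 4c 3e 34 3e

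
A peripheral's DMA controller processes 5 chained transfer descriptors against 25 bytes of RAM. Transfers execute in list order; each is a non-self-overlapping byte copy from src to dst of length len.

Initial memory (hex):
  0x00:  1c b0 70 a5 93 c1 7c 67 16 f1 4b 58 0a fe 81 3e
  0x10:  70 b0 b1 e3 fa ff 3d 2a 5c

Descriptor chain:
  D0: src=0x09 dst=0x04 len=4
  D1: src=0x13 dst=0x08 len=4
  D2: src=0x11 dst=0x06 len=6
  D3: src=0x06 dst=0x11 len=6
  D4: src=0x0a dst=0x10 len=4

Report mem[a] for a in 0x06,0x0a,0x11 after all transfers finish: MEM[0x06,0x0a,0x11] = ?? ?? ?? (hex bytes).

MEM[0x06,0x0a,0x11] = b0 ff 3d

#0 dst[0x04+4] := {0xf1,0x4b,0x58,0x0a}
#1 dst[0x08+4] := {0xe3,0xfa,0xff,0x3d}
#2 dst[0x06+6] := {0xb0,0xb1,0xe3,0xfa,0xff,0x3d}
#3 dst[0x11+6] := {0xb0,0xb1,0xe3,0xfa,0xff,0x3d}
#4 dst[0x10+4] := {0xff,0x3d,0x0a,0xfe}
query mem[0x06]=0xb0, mem[0x0a]=0xff, mem[0x11]=0x3d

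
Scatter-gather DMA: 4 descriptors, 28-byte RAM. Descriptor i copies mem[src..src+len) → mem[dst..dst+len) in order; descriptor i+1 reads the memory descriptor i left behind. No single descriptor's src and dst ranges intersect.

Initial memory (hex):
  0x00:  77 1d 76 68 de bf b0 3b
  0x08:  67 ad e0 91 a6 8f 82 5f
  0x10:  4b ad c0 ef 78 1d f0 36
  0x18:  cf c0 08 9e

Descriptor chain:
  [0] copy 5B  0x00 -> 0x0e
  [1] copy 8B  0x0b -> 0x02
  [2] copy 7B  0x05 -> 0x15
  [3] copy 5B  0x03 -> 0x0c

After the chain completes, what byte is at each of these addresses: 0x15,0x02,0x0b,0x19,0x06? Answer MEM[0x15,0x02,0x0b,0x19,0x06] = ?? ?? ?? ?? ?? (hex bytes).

D0: mem[0x0e..0x12] <- [77 1d 76 68 de]
D1: mem[0x02..0x09] <- [91 a6 8f 77 1d 76 68 de]
D2: mem[0x15..0x1b] <- [77 1d 76 68 de e0 91]
D3: mem[0x0c..0x10] <- [a6 8f 77 1d 76]
query mem[0x15]=0x77, mem[0x02]=0x91, mem[0x0b]=0x91, mem[0x19]=0xde, mem[0x06]=0x1d

MEM[0x15,0x02,0x0b,0x19,0x06] = 77 91 91 de 1d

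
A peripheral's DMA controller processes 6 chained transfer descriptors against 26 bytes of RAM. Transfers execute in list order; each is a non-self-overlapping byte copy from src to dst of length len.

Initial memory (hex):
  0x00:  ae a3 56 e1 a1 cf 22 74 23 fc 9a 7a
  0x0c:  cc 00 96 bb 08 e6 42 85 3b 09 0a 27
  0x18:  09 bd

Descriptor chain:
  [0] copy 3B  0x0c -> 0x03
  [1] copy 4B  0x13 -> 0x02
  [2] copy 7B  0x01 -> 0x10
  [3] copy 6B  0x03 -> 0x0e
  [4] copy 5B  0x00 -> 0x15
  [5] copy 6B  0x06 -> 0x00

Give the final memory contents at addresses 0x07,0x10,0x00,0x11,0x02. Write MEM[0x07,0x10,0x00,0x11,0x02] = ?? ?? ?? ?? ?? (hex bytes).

#0 dst[0x03+3] := {0xcc,0x00,0x96}
#1 dst[0x02+4] := {0x85,0x3b,0x09,0x0a}
#2 dst[0x10+7] := {0xa3,0x85,0x3b,0x09,0x0a,0x22,0x74}
#3 dst[0x0e+6] := {0x3b,0x09,0x0a,0x22,0x74,0x23}
#4 dst[0x15+5] := {0xae,0xa3,0x85,0x3b,0x09}
#5 dst[0x00+6] := {0x22,0x74,0x23,0xfc,0x9a,0x7a}
query mem[0x07]=0x74, mem[0x10]=0x0a, mem[0x00]=0x22, mem[0x11]=0x22, mem[0x02]=0x23

MEM[0x07,0x10,0x00,0x11,0x02] = 74 0a 22 22 23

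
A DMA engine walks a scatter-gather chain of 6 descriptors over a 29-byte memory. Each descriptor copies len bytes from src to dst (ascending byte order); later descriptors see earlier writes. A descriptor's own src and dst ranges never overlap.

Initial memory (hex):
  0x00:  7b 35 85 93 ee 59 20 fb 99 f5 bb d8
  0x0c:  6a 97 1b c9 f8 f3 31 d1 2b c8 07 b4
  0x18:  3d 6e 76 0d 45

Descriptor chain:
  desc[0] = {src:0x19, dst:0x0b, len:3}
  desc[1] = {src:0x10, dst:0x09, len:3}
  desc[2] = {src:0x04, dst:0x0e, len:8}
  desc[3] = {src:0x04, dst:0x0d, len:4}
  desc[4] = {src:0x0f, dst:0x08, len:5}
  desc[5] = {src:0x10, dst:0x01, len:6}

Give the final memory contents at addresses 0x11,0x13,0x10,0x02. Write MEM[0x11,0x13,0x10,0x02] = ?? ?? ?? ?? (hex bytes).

MEM[0x11,0x13,0x10,0x02] = fb f8 fb fb

[0] 0x19->0x0b len=3 : 6e 76 0d
[1] 0x10->0x09 len=3 : f8 f3 31
[2] 0x04->0x0e len=8 : ee 59 20 fb 99 f8 f3 31
[3] 0x04->0x0d len=4 : ee 59 20 fb
[4] 0x0f->0x08 len=5 : 20 fb fb 99 f8
[5] 0x10->0x01 len=6 : fb fb 99 f8 f3 31
query mem[0x11]=0xfb, mem[0x13]=0xf8, mem[0x10]=0xfb, mem[0x02]=0xfb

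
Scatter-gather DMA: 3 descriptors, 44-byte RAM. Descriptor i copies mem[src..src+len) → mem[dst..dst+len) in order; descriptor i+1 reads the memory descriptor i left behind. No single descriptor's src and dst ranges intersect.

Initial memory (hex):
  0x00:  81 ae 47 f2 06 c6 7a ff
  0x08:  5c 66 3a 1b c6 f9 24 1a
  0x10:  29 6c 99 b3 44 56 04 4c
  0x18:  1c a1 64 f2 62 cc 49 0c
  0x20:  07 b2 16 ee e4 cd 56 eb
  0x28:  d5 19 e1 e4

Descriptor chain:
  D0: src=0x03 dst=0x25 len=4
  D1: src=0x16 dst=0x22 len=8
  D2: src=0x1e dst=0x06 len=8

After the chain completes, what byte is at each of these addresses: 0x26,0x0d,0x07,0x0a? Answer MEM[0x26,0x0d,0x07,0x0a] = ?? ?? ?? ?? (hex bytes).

MEM[0x26,0x0d,0x07,0x0a] = 64 a1 0c 04

[0] 0x03->0x25 len=4 : f2 06 c6 7a
[1] 0x16->0x22 len=8 : 04 4c 1c a1 64 f2 62 cc
[2] 0x1e->0x06 len=8 : 49 0c 07 b2 04 4c 1c a1
query mem[0x26]=0x64, mem[0x0d]=0xa1, mem[0x07]=0x0c, mem[0x0a]=0x04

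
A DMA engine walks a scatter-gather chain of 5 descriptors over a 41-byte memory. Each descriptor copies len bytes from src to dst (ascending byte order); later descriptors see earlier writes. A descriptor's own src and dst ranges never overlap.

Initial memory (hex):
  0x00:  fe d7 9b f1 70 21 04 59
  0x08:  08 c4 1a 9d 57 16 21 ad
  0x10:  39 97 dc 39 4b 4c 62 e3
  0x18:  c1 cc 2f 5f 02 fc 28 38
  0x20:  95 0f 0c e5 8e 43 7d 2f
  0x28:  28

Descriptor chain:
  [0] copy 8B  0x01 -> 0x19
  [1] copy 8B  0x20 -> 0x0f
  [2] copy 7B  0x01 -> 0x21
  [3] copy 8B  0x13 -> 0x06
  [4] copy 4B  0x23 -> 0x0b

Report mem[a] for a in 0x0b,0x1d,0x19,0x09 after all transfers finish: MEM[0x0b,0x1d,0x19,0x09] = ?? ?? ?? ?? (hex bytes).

[0] 0x01->0x19 len=8 : d7 9b f1 70 21 04 59 08
[1] 0x20->0x0f len=8 : 08 0f 0c e5 8e 43 7d 2f
[2] 0x01->0x21 len=7 : d7 9b f1 70 21 04 59
[3] 0x13->0x06 len=8 : 8e 43 7d 2f e3 c1 d7 9b
[4] 0x23->0x0b len=4 : f1 70 21 04
query mem[0x0b]=0xf1, mem[0x1d]=0x21, mem[0x19]=0xd7, mem[0x09]=0x2f

MEM[0x0b,0x1d,0x19,0x09] = f1 21 d7 2f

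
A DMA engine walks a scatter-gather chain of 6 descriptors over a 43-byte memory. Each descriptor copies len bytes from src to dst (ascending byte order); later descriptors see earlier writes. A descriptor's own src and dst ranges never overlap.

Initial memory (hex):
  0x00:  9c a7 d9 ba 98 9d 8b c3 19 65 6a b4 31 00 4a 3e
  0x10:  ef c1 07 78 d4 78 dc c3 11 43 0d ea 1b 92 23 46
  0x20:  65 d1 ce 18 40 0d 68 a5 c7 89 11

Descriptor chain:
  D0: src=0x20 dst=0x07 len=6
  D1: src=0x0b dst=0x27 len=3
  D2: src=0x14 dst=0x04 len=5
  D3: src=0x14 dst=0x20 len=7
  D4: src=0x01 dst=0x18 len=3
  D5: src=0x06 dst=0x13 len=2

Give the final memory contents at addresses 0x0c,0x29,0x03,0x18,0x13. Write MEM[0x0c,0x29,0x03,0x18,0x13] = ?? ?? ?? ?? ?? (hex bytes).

[0] 0x20->0x07 len=6 : 65 d1 ce 18 40 0d
[1] 0x0b->0x27 len=3 : 40 0d 00
[2] 0x14->0x04 len=5 : d4 78 dc c3 11
[3] 0x14->0x20 len=7 : d4 78 dc c3 11 43 0d
[4] 0x01->0x18 len=3 : a7 d9 ba
[5] 0x06->0x13 len=2 : dc c3
query mem[0x0c]=0x0d, mem[0x29]=0x00, mem[0x03]=0xba, mem[0x18]=0xa7, mem[0x13]=0xdc

MEM[0x0c,0x29,0x03,0x18,0x13] = 0d 00 ba a7 dc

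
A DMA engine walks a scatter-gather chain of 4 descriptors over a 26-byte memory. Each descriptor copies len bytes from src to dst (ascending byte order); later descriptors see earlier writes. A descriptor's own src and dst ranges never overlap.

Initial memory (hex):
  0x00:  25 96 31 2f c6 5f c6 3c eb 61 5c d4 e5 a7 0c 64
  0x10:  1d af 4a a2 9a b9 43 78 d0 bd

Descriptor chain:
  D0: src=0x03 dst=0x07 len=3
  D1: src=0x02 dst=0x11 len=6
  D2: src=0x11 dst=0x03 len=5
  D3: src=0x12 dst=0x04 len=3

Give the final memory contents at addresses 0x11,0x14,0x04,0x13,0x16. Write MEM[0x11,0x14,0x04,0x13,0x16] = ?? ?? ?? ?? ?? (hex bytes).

MEM[0x11,0x14,0x04,0x13,0x16] = 31 5f 2f c6 2f

  after D0: wrote 3B at 0x07 = 2fc65f
  after D1: wrote 6B at 0x11 = 312fc65fc62f
  after D2: wrote 5B at 0x03 = 312fc65fc6
  after D3: wrote 3B at 0x04 = 2fc65f
query mem[0x11]=0x31, mem[0x14]=0x5f, mem[0x04]=0x2f, mem[0x13]=0xc6, mem[0x16]=0x2f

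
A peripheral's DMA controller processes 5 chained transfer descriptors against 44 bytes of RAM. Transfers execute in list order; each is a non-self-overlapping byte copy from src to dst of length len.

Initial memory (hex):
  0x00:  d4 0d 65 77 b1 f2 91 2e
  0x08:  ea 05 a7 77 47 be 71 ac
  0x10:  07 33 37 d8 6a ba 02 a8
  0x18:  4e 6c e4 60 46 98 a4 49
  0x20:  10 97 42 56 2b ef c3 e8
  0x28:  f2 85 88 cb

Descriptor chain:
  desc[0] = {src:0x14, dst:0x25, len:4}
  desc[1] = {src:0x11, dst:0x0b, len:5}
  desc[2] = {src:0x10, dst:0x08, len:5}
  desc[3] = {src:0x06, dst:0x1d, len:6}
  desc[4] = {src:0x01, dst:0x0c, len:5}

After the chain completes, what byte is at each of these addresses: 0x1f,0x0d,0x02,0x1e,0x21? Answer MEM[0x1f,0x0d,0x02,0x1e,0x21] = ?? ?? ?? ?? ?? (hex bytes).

MEM[0x1f,0x0d,0x02,0x1e,0x21] = 07 65 65 2e 37

#0 dst[0x25+4] := {0x6a,0xba,0x02,0xa8}
#1 dst[0x0b+5] := {0x33,0x37,0xd8,0x6a,0xba}
#2 dst[0x08+5] := {0x07,0x33,0x37,0xd8,0x6a}
#3 dst[0x1d+6] := {0x91,0x2e,0x07,0x33,0x37,0xd8}
#4 dst[0x0c+5] := {0x0d,0x65,0x77,0xb1,0xf2}
query mem[0x1f]=0x07, mem[0x0d]=0x65, mem[0x02]=0x65, mem[0x1e]=0x2e, mem[0x21]=0x37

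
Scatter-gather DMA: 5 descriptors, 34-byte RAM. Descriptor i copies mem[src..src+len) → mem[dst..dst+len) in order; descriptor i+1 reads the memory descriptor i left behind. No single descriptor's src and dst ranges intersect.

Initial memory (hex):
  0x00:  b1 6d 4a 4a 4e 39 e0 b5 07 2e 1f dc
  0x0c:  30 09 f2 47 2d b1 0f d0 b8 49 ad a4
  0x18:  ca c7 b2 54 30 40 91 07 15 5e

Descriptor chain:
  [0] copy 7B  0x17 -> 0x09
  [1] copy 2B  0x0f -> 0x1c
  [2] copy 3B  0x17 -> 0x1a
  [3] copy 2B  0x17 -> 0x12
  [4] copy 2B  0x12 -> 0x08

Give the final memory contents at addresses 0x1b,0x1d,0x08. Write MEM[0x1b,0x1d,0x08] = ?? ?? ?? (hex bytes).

MEM[0x1b,0x1d,0x08] = ca 2d a4

D0: mem[0x09..0x0f] <- [a4 ca c7 b2 54 30 40]
D1: mem[0x1c..0x1d] <- [40 2d]
D2: mem[0x1a..0x1c] <- [a4 ca c7]
D3: mem[0x12..0x13] <- [a4 ca]
D4: mem[0x08..0x09] <- [a4 ca]
query mem[0x1b]=0xca, mem[0x1d]=0x2d, mem[0x08]=0xa4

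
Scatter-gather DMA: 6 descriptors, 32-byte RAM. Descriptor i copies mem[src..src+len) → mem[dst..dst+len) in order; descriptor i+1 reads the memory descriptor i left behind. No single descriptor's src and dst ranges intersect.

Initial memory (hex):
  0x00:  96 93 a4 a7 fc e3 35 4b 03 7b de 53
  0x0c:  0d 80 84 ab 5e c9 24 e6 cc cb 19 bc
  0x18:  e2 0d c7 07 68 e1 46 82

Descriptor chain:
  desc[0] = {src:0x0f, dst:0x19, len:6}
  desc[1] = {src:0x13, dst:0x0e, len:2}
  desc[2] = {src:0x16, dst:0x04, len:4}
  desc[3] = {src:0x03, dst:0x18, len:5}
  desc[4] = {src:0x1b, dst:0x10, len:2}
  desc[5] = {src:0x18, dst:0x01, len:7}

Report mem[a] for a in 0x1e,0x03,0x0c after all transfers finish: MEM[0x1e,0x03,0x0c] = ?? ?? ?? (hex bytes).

MEM[0x1e,0x03,0x0c] = cc bc 0d

D0: mem[0x19..0x1e] <- [ab 5e c9 24 e6 cc]
D1: mem[0x0e..0x0f] <- [e6 cc]
D2: mem[0x04..0x07] <- [19 bc e2 ab]
D3: mem[0x18..0x1c] <- [a7 19 bc e2 ab]
D4: mem[0x10..0x11] <- [e2 ab]
D5: mem[0x01..0x07] <- [a7 19 bc e2 ab e6 cc]
query mem[0x1e]=0xcc, mem[0x03]=0xbc, mem[0x0c]=0x0d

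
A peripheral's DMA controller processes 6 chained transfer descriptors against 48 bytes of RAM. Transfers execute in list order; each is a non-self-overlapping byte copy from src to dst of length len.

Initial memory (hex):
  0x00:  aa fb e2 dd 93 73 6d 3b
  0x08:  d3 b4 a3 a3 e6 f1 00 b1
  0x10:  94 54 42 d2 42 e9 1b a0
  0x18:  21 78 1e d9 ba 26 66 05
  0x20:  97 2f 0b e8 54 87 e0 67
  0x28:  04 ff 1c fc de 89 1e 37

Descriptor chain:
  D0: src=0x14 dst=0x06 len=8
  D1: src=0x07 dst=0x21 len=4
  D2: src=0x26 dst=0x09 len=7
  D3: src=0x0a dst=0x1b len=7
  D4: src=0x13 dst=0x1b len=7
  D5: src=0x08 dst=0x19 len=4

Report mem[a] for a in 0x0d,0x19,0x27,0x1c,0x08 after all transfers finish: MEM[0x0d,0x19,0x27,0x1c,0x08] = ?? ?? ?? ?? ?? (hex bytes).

D0: mem[0x06..0x0d] <- [42 e9 1b a0 21 78 1e d9]
D1: mem[0x21..0x24] <- [e9 1b a0 21]
D2: mem[0x09..0x0f] <- [e0 67 04 ff 1c fc de]
D3: mem[0x1b..0x21] <- [67 04 ff 1c fc de 94]
D4: mem[0x1b..0x21] <- [d2 42 e9 1b a0 21 78]
D5: mem[0x19..0x1c] <- [1b e0 67 04]
query mem[0x0d]=0x1c, mem[0x19]=0x1b, mem[0x27]=0x67, mem[0x1c]=0x04, mem[0x08]=0x1b

MEM[0x0d,0x19,0x27,0x1c,0x08] = 1c 1b 67 04 1b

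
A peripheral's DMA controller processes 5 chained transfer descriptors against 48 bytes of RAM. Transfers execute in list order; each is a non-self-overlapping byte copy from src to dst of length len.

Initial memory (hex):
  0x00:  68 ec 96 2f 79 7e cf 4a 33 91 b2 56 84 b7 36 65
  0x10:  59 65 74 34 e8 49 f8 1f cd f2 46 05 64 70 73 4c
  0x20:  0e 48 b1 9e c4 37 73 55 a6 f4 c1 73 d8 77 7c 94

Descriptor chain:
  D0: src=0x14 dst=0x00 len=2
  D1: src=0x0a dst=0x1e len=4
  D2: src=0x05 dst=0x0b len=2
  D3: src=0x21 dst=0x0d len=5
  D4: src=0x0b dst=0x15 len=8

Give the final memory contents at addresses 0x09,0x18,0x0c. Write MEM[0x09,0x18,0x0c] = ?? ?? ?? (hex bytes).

[0] 0x14->0x00 len=2 : e8 49
[1] 0x0a->0x1e len=4 : b2 56 84 b7
[2] 0x05->0x0b len=2 : 7e cf
[3] 0x21->0x0d len=5 : b7 b1 9e c4 37
[4] 0x0b->0x15 len=8 : 7e cf b7 b1 9e c4 37 74
query mem[0x09]=0x91, mem[0x18]=0xb1, mem[0x0c]=0xcf

MEM[0x09,0x18,0x0c] = 91 b1 cf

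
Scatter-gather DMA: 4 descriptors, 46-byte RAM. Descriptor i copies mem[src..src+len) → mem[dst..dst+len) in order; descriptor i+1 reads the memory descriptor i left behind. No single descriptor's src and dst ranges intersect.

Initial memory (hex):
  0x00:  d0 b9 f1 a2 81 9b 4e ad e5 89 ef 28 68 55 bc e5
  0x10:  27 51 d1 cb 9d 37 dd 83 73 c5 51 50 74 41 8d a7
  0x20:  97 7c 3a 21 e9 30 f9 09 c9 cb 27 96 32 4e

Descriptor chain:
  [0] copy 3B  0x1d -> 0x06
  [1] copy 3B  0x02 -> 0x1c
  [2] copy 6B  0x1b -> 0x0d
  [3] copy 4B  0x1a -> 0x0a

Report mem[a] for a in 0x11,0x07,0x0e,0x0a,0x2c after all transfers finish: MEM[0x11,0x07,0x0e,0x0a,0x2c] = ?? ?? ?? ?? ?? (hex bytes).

#0 dst[0x06+3] := {0x41,0x8d,0xa7}
#1 dst[0x1c+3] := {0xf1,0xa2,0x81}
#2 dst[0x0d+6] := {0x50,0xf1,0xa2,0x81,0xa7,0x97}
#3 dst[0x0a+4] := {0x51,0x50,0xf1,0xa2}
query mem[0x11]=0xa7, mem[0x07]=0x8d, mem[0x0e]=0xf1, mem[0x0a]=0x51, mem[0x2c]=0x32

MEM[0x11,0x07,0x0e,0x0a,0x2c] = a7 8d f1 51 32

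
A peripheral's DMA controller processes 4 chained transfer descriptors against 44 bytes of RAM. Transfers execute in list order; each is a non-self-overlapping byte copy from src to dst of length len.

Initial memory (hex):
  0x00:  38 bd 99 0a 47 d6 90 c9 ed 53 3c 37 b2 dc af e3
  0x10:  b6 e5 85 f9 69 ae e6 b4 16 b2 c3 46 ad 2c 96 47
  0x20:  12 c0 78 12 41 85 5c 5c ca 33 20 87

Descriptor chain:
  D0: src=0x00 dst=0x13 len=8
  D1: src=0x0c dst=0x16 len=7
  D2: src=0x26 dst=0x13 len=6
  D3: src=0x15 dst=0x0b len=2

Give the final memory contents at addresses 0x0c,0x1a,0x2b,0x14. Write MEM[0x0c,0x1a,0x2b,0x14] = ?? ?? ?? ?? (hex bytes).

MEM[0x0c,0x1a,0x2b,0x14] = 33 b6 87 5c

  after D0: wrote 8B at 0x13 = 38bd990a47d690c9
  after D1: wrote 7B at 0x16 = b2dcafe3b6e585
  after D2: wrote 6B at 0x13 = 5c5cca332087
  after D3: wrote 2B at 0x0b = ca33
query mem[0x0c]=0x33, mem[0x1a]=0xb6, mem[0x2b]=0x87, mem[0x14]=0x5c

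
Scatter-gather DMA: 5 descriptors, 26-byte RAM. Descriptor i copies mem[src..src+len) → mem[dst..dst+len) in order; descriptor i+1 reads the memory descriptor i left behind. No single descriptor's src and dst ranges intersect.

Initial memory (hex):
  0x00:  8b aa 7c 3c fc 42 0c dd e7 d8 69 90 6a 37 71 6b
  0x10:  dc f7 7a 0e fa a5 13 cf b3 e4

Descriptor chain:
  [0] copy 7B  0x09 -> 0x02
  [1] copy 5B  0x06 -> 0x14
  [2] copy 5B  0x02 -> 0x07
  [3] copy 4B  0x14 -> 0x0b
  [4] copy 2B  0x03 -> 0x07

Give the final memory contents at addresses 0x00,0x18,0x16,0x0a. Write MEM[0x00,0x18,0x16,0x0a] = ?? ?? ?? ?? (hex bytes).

MEM[0x00,0x18,0x16,0x0a] = 8b 69 6b 6a

[0] 0x09->0x02 len=7 : d8 69 90 6a 37 71 6b
[1] 0x06->0x14 len=5 : 37 71 6b d8 69
[2] 0x02->0x07 len=5 : d8 69 90 6a 37
[3] 0x14->0x0b len=4 : 37 71 6b d8
[4] 0x03->0x07 len=2 : 69 90
query mem[0x00]=0x8b, mem[0x18]=0x69, mem[0x16]=0x6b, mem[0x0a]=0x6a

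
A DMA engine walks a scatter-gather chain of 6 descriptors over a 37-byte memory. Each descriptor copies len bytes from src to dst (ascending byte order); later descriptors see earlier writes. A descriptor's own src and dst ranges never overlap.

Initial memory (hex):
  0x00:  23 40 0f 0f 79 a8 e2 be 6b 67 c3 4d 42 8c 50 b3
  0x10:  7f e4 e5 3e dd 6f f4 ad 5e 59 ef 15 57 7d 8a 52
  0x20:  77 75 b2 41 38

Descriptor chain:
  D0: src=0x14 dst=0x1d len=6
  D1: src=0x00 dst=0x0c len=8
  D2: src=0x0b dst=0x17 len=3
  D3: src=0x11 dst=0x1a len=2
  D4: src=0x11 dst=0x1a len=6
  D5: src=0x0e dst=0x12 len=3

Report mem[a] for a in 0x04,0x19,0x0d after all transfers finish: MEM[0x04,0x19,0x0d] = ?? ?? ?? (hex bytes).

[0] 0x14->0x1d len=6 : dd 6f f4 ad 5e 59
[1] 0x00->0x0c len=8 : 23 40 0f 0f 79 a8 e2 be
[2] 0x0b->0x17 len=3 : 4d 23 40
[3] 0x11->0x1a len=2 : a8 e2
[4] 0x11->0x1a len=6 : a8 e2 be dd 6f f4
[5] 0x0e->0x12 len=3 : 0f 0f 79
query mem[0x04]=0x79, mem[0x19]=0x40, mem[0x0d]=0x40

MEM[0x04,0x19,0x0d] = 79 40 40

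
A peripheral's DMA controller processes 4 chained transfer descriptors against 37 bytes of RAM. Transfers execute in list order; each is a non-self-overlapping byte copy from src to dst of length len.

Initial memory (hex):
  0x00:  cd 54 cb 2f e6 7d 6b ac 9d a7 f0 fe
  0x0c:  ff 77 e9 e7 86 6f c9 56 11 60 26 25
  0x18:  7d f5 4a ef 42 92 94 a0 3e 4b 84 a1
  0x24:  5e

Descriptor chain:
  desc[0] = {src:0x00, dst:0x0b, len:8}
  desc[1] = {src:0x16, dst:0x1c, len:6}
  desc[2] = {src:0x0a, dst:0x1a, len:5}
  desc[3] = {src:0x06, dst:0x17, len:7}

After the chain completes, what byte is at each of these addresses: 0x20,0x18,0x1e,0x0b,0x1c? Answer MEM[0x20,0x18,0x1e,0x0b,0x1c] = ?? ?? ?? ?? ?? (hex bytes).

MEM[0x20,0x18,0x1e,0x0b,0x1c] = 4a ac 2f cd cd

[0] 0x00->0x0b len=8 : cd 54 cb 2f e6 7d 6b ac
[1] 0x16->0x1c len=6 : 26 25 7d f5 4a ef
[2] 0x0a->0x1a len=5 : f0 cd 54 cb 2f
[3] 0x06->0x17 len=7 : 6b ac 9d a7 f0 cd 54
query mem[0x20]=0x4a, mem[0x18]=0xac, mem[0x1e]=0x2f, mem[0x0b]=0xcd, mem[0x1c]=0xcd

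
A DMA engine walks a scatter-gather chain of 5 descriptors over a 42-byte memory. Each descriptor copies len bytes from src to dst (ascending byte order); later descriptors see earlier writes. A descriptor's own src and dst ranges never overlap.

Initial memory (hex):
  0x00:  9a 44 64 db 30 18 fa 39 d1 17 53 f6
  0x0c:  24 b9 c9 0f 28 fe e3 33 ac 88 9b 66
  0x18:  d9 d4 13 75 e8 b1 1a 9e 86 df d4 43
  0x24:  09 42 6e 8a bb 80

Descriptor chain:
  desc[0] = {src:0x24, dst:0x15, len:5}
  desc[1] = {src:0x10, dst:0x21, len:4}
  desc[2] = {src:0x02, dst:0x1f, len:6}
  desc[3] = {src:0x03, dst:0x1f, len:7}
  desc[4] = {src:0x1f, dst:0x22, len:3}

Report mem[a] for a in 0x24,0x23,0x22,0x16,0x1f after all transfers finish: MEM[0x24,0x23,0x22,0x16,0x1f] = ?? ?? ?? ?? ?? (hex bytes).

MEM[0x24,0x23,0x22,0x16,0x1f] = 18 30 db 42 db

#0 dst[0x15+5] := {0x09,0x42,0x6e,0x8a,0xbb}
#1 dst[0x21+4] := {0x28,0xfe,0xe3,0x33}
#2 dst[0x1f+6] := {0x64,0xdb,0x30,0x18,0xfa,0x39}
#3 dst[0x1f+7] := {0xdb,0x30,0x18,0xfa,0x39,0xd1,0x17}
#4 dst[0x22+3] := {0xdb,0x30,0x18}
query mem[0x24]=0x18, mem[0x23]=0x30, mem[0x22]=0xdb, mem[0x16]=0x42, mem[0x1f]=0xdb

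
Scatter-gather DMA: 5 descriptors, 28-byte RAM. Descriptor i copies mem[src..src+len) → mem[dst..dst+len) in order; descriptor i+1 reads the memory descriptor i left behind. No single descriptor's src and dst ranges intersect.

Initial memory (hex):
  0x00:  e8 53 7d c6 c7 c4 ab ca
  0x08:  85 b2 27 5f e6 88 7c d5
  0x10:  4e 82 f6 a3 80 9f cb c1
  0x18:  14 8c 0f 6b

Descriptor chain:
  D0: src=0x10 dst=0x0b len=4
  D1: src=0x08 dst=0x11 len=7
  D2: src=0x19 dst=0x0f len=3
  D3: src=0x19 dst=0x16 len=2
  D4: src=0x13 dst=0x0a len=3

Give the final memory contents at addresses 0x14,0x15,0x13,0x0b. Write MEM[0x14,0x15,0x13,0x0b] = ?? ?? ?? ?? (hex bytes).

MEM[0x14,0x15,0x13,0x0b] = 4e 82 27 4e

#0 dst[0x0b+4] := {0x4e,0x82,0xf6,0xa3}
#1 dst[0x11+7] := {0x85,0xb2,0x27,0x4e,0x82,0xf6,0xa3}
#2 dst[0x0f+3] := {0x8c,0x0f,0x6b}
#3 dst[0x16+2] := {0x8c,0x0f}
#4 dst[0x0a+3] := {0x27,0x4e,0x82}
query mem[0x14]=0x4e, mem[0x15]=0x82, mem[0x13]=0x27, mem[0x0b]=0x4e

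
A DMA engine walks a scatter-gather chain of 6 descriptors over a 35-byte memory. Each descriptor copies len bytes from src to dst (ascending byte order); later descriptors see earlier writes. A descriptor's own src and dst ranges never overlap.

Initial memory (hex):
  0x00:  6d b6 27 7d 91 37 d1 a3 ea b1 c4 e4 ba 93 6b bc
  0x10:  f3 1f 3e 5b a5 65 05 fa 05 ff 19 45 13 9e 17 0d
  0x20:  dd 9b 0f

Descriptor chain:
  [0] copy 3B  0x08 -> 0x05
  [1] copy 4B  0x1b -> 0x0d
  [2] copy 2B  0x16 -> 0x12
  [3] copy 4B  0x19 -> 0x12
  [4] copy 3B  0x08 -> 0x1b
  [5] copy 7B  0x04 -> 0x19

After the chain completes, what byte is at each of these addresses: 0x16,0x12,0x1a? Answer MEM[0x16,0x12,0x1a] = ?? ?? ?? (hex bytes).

[0] 0x08->0x05 len=3 : ea b1 c4
[1] 0x1b->0x0d len=4 : 45 13 9e 17
[2] 0x16->0x12 len=2 : 05 fa
[3] 0x19->0x12 len=4 : ff 19 45 13
[4] 0x08->0x1b len=3 : ea b1 c4
[5] 0x04->0x19 len=7 : 91 ea b1 c4 ea b1 c4
query mem[0x16]=0x05, mem[0x12]=0xff, mem[0x1a]=0xea

MEM[0x16,0x12,0x1a] = 05 ff ea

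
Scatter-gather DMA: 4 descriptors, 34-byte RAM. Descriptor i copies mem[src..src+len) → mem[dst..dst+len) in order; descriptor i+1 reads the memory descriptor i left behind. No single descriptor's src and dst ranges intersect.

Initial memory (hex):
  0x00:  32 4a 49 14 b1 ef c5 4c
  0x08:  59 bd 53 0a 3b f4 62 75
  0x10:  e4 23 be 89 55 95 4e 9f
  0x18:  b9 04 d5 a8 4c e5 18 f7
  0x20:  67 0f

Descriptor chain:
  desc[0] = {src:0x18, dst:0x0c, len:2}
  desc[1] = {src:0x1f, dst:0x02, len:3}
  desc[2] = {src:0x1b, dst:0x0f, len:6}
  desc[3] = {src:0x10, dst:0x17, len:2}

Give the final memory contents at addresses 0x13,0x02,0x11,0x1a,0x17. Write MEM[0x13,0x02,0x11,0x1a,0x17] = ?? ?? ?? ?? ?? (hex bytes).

[0] 0x18->0x0c len=2 : b9 04
[1] 0x1f->0x02 len=3 : f7 67 0f
[2] 0x1b->0x0f len=6 : a8 4c e5 18 f7 67
[3] 0x10->0x17 len=2 : 4c e5
query mem[0x13]=0xf7, mem[0x02]=0xf7, mem[0x11]=0xe5, mem[0x1a]=0xd5, mem[0x17]=0x4c

MEM[0x13,0x02,0x11,0x1a,0x17] = f7 f7 e5 d5 4c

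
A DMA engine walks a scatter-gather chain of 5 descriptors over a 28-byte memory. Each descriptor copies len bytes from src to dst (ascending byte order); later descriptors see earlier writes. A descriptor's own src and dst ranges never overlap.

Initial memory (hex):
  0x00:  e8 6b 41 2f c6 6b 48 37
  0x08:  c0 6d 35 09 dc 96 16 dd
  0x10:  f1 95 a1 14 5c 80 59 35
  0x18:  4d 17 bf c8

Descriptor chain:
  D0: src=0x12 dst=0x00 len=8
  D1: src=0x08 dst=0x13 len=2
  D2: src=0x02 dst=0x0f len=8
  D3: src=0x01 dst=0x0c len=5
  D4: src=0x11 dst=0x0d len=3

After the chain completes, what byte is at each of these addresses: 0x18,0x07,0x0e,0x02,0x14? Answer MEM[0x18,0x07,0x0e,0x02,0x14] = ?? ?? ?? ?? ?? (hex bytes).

MEM[0x18,0x07,0x0e,0x02,0x14] = 4d 17 35 5c 17

[0] 0x12->0x00 len=8 : a1 14 5c 80 59 35 4d 17
[1] 0x08->0x13 len=2 : c0 6d
[2] 0x02->0x0f len=8 : 5c 80 59 35 4d 17 c0 6d
[3] 0x01->0x0c len=5 : 14 5c 80 59 35
[4] 0x11->0x0d len=3 : 59 35 4d
query mem[0x18]=0x4d, mem[0x07]=0x17, mem[0x0e]=0x35, mem[0x02]=0x5c, mem[0x14]=0x17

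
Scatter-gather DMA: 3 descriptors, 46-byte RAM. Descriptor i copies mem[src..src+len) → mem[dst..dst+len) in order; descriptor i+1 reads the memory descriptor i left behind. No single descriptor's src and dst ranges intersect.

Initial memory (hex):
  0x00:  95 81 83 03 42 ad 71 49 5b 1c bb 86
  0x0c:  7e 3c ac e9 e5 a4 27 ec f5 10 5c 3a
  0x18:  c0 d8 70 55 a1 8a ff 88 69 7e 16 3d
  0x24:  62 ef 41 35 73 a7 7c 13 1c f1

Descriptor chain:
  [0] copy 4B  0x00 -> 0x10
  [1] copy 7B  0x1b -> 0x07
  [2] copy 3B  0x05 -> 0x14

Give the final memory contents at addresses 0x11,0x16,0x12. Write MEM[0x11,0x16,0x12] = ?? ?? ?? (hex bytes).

#0 dst[0x10+4] := {0x95,0x81,0x83,0x03}
#1 dst[0x07+7] := {0x55,0xa1,0x8a,0xff,0x88,0x69,0x7e}
#2 dst[0x14+3] := {0xad,0x71,0x55}
query mem[0x11]=0x81, mem[0x16]=0x55, mem[0x12]=0x83

MEM[0x11,0x16,0x12] = 81 55 83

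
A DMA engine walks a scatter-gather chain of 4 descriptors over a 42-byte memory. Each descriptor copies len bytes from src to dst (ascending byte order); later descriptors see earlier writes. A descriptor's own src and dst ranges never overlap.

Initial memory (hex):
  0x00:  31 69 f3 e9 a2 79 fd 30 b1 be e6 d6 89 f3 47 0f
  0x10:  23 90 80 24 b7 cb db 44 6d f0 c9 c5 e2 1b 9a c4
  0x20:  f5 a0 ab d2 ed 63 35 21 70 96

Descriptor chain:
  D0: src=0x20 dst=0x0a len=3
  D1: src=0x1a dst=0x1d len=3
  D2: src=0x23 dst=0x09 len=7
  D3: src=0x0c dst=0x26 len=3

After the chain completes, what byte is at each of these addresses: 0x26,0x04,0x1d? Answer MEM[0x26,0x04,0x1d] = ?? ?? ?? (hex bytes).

#0 dst[0x0a+3] := {0xf5,0xa0,0xab}
#1 dst[0x1d+3] := {0xc9,0xc5,0xe2}
#2 dst[0x09+7] := {0xd2,0xed,0x63,0x35,0x21,0x70,0x96}
#3 dst[0x26+3] := {0x35,0x21,0x70}
query mem[0x26]=0x35, mem[0x04]=0xa2, mem[0x1d]=0xc9

MEM[0x26,0x04,0x1d] = 35 a2 c9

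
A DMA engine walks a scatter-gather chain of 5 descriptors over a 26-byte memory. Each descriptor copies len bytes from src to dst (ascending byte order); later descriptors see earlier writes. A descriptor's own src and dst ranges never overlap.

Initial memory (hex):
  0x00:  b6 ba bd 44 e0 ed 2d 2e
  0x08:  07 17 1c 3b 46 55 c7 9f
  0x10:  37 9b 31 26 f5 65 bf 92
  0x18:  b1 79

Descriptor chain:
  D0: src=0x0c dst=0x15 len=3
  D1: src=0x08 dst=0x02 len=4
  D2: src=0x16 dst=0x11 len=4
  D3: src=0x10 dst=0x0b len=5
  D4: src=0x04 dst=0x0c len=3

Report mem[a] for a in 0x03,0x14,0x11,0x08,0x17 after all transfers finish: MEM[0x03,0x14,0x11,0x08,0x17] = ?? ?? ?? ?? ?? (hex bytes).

MEM[0x03,0x14,0x11,0x08,0x17] = 17 79 55 07 c7

  after D0: wrote 3B at 0x15 = 4655c7
  after D1: wrote 4B at 0x02 = 07171c3b
  after D2: wrote 4B at 0x11 = 55c7b179
  after D3: wrote 5B at 0x0b = 3755c7b179
  after D4: wrote 3B at 0x0c = 1c3b2d
query mem[0x03]=0x17, mem[0x14]=0x79, mem[0x11]=0x55, mem[0x08]=0x07, mem[0x17]=0xc7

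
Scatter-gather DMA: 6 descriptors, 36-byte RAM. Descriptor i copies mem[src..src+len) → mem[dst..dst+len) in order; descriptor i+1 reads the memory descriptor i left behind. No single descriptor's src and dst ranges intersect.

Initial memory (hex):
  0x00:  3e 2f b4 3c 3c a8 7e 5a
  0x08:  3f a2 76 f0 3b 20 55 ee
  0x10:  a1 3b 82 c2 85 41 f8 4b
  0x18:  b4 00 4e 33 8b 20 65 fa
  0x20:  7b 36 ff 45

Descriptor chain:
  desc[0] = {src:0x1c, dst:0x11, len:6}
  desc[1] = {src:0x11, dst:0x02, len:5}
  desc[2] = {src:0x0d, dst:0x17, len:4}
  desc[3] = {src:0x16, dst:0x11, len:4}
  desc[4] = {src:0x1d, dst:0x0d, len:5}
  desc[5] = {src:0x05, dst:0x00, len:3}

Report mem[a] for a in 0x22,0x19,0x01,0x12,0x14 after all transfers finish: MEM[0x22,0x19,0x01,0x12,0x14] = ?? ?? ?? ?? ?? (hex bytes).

[0] 0x1c->0x11 len=6 : 8b 20 65 fa 7b 36
[1] 0x11->0x02 len=5 : 8b 20 65 fa 7b
[2] 0x0d->0x17 len=4 : 20 55 ee a1
[3] 0x16->0x11 len=4 : 36 20 55 ee
[4] 0x1d->0x0d len=5 : 20 65 fa 7b 36
[5] 0x05->0x00 len=3 : fa 7b 5a
query mem[0x22]=0xff, mem[0x19]=0xee, mem[0x01]=0x7b, mem[0x12]=0x20, mem[0x14]=0xee

MEM[0x22,0x19,0x01,0x12,0x14] = ff ee 7b 20 ee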